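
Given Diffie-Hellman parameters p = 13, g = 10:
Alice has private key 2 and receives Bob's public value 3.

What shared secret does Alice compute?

Step 1: s = B^a mod p = 3^2 mod 13.
  3^1 mod 13 = 3
  3^2 mod 13 = (3 * 3) mod 13 = 9
Result: shared secret = 9.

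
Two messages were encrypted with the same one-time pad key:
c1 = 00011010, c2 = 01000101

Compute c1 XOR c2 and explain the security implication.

Step 1: c1 XOR c2 = (m1 XOR k) XOR (m2 XOR k).
Step 2: By XOR associativity/commutativity: = m1 XOR m2 XOR k XOR k = m1 XOR m2.
Step 3: 00011010 XOR 01000101 = 01011111 = 95.
Step 4: The key cancels out! An attacker learns m1 XOR m2 = 95, revealing the relationship between plaintexts.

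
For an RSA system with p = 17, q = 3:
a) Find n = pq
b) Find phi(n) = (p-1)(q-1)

Step 1: n = p * q = 17 * 3 = 51.
Step 2: phi(n) = (p-1)(q-1) = 16 * 2 = 32.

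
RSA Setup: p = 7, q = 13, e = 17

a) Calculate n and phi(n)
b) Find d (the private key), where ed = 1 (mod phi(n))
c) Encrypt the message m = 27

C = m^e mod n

Step 1: n = 7 * 13 = 91.
Step 2: phi(n) = (7-1)(13-1) = 6 * 12 = 72.
Step 3: Find d = 17^(-1) mod 72 = 17.
  Verify: 17 * 17 = 289 = 1 (mod 72).
Step 4: C = 27^17 mod 91 = 27.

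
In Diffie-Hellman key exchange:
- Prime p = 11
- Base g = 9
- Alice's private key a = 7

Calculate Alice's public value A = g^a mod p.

Step 1: A = g^a mod p = 9^7 mod 11.
  9^1 mod 11 = 9
  9^2 mod 11 = (9 * 9) mod 11 = 4
  9^3 mod 11 = (4 * 9) mod 11 = 3
  9^4 mod 11 = (3 * 9) mod 11 = 5
  9^5 mod 11 = (5 * 9) mod 11 = 1
  9^6 mod 11 = (1 * 9) mod 11 = 9
  9^7 mod 11 = (9 * 9) mod 11 = 4
Result: A = 4.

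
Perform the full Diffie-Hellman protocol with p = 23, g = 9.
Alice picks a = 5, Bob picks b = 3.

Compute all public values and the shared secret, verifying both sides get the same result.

Step 1: A = g^a mod p = 9^5 mod 23 = 8.
Step 2: B = g^b mod p = 9^3 mod 23 = 16.
Step 3: Alice computes s = B^a mod p = 16^5 mod 23 = 6.
Step 4: Bob computes s = A^b mod p = 8^3 mod 23 = 6.
Both sides agree: shared secret = 6.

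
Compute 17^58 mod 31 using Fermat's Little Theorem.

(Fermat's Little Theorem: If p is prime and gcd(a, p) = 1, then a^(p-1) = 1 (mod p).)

Step 1: Since 31 is prime, by Fermat's Little Theorem: 17^30 = 1 (mod 31).
Step 2: Reduce exponent: 58 mod 30 = 28.
Step 3: So 17^58 = 17^28 (mod 31).
Step 4: 17^28 mod 31 = 28.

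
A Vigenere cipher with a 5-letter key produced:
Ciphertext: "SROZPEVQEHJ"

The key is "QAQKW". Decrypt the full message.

Step 1: Key 'QAQKW' has length 5. Extended key: QAQKWQAQKWQ
Step 2: Decrypt each position:
  S(18) - Q(16) = 2 = C
  R(17) - A(0) = 17 = R
  O(14) - Q(16) = 24 = Y
  Z(25) - K(10) = 15 = P
  P(15) - W(22) = 19 = T
  E(4) - Q(16) = 14 = O
  V(21) - A(0) = 21 = V
  Q(16) - Q(16) = 0 = A
  E(4) - K(10) = 20 = U
  H(7) - W(22) = 11 = L
  J(9) - Q(16) = 19 = T
Plaintext: CRYPTOVAULT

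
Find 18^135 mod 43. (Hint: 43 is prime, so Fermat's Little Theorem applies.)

Step 1: Since 43 is prime, by Fermat's Little Theorem: 18^42 = 1 (mod 43).
Step 2: Reduce exponent: 135 mod 42 = 9.
Step 3: So 18^135 = 18^9 (mod 43).
Step 4: 18^9 mod 43 = 32.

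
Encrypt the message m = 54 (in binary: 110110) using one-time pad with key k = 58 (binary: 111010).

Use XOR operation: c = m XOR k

Step 1: Write out the XOR operation bit by bit:
  Message: 110110
  Key:     111010
  XOR:     001100
Step 2: Convert to decimal: 001100 = 12.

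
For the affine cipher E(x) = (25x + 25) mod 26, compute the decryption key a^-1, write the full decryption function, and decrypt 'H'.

Step 1: Find a^-1, the modular inverse of 25 mod 26.
Step 2: We need 25 * a^-1 = 1 (mod 26).
Step 3: 25 * 25 = 625 = 24 * 26 + 1, so a^-1 = 25.
Step 4: D(y) = 25(y - 25) mod 26.
Step 5: Apply to 'H' (y = 7): D(7) = 25 * (7 - 25) mod 26 = 25 * -18 mod 26 = 18 -> 'S'.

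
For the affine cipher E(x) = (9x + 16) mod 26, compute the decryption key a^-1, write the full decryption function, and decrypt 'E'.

Step 1: Find a^-1, the modular inverse of 9 mod 26.
Step 2: We need 9 * a^-1 = 1 (mod 26).
Step 3: 9 * 3 = 27 = 1 * 26 + 1, so a^-1 = 3.
Step 4: D(y) = 3(y - 16) mod 26.
Step 5: Apply to 'E' (y = 4): D(4) = 3 * (4 - 16) mod 26 = 3 * -12 mod 26 = 16 -> 'Q'.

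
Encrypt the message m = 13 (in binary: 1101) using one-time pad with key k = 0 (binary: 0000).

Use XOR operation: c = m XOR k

Step 1: Write out the XOR operation bit by bit:
  Message: 1101
  Key:     0000
  XOR:     1101
Step 2: Convert to decimal: 1101 = 13.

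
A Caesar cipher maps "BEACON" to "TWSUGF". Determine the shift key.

Step 1: Compare first letters: B (position 1) -> T (position 19).
Step 2: Shift = (19 - 1) mod 26 = 18.
The shift value is 18.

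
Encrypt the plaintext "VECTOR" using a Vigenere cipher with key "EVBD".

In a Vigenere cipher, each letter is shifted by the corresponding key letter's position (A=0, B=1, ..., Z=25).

Step 1: Repeat key to match plaintext length:
  Plaintext: VECTOR
  Key:       EVBDEV
Step 2: Encrypt each letter:
  V(21) + E(4) = (21+4) mod 26 = 25 = Z
  E(4) + V(21) = (4+21) mod 26 = 25 = Z
  C(2) + B(1) = (2+1) mod 26 = 3 = D
  T(19) + D(3) = (19+3) mod 26 = 22 = W
  O(14) + E(4) = (14+4) mod 26 = 18 = S
  R(17) + V(21) = (17+21) mod 26 = 12 = M
Ciphertext: ZZDWSM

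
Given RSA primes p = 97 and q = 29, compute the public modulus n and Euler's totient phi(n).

Step 1: n = p * q = 97 * 29 = 2813.
Step 2: phi(n) = (p-1)(q-1) = 96 * 28 = 2688.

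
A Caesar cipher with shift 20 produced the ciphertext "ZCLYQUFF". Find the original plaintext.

Step 1: Reverse the shift by subtracting 20 from each letter position.
  Z (position 25) -> position (25-20) mod 26 = 5 -> F
  C (position 2) -> position (2-20) mod 26 = 8 -> I
  L (position 11) -> position (11-20) mod 26 = 17 -> R
  Y (position 24) -> position (24-20) mod 26 = 4 -> E
  Q (position 16) -> position (16-20) mod 26 = 22 -> W
  U (position 20) -> position (20-20) mod 26 = 0 -> A
  F (position 5) -> position (5-20) mod 26 = 11 -> L
  F (position 5) -> position (5-20) mod 26 = 11 -> L
Decrypted message: FIREWALL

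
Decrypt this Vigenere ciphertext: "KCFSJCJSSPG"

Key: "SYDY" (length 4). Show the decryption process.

Step 1: Key 'SYDY' has length 4. Extended key: SYDYSYDYSYD
Step 2: Decrypt each position:
  K(10) - S(18) = 18 = S
  C(2) - Y(24) = 4 = E
  F(5) - D(3) = 2 = C
  S(18) - Y(24) = 20 = U
  J(9) - S(18) = 17 = R
  C(2) - Y(24) = 4 = E
  J(9) - D(3) = 6 = G
  S(18) - Y(24) = 20 = U
  S(18) - S(18) = 0 = A
  P(15) - Y(24) = 17 = R
  G(6) - D(3) = 3 = D
Plaintext: SECUREGUARD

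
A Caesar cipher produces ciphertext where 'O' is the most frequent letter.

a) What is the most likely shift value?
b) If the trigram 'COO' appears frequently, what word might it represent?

Step 1: In English, 'E' is the most frequent letter (12.7%).
Step 2: The most frequent ciphertext letter is 'O' (position 14).
Step 3: Shift = (14 - 4) mod 26 = 10.
Step 4: Decrypt 'COO' by shifting back 10:
  C -> S
  O -> E
  O -> E
Step 5: 'COO' decrypts to 'SEE'.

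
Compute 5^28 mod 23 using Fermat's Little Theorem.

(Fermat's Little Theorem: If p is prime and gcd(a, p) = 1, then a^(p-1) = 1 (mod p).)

Step 1: Since 23 is prime, by Fermat's Little Theorem: 5^22 = 1 (mod 23).
Step 2: Reduce exponent: 28 mod 22 = 6.
Step 3: So 5^28 = 5^6 (mod 23).
Step 4: 5^6 mod 23 = 8.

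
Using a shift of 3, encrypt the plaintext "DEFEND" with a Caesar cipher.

Step 1: For each letter, shift forward by 3 positions (mod 26).
  D (position 3) -> position (3+3) mod 26 = 6 -> G
  E (position 4) -> position (4+3) mod 26 = 7 -> H
  F (position 5) -> position (5+3) mod 26 = 8 -> I
  E (position 4) -> position (4+3) mod 26 = 7 -> H
  N (position 13) -> position (13+3) mod 26 = 16 -> Q
  D (position 3) -> position (3+3) mod 26 = 6 -> G
Result: GHIHQG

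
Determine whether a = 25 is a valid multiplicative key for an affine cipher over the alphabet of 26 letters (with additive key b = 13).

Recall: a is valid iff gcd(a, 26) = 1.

Step 1: Compute gcd(25, 26).
Step 2: gcd(25, 26) = 1.
Since gcd = 1, 25 is coprime with 26, so it is a valid key.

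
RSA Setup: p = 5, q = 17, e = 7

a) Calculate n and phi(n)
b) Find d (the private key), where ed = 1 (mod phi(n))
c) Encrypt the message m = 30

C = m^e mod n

Step 1: n = 5 * 17 = 85.
Step 2: phi(n) = (5-1)(17-1) = 4 * 16 = 64.
Step 3: Find d = 7^(-1) mod 64 = 55.
  Verify: 7 * 55 = 385 = 1 (mod 64).
Step 4: C = 30^7 mod 85 = 55.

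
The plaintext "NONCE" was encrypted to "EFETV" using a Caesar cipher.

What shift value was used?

Step 1: Compare first letters: N (position 13) -> E (position 4).
Step 2: Shift = (4 - 13) mod 26 = 17.
The shift value is 17.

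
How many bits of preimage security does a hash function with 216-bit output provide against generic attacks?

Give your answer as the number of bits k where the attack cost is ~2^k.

Step 1: The hash has a 216-bit output.
Step 2: Preimage resistance means: given a digest h(x), it should be infeasible to find any input that hashes to it.
With a 216-bit output there are 2^216 possible digests, so a generic brute-force preimage search costs about 2^216 evaluations.
Step 3: Security level = 216 bits.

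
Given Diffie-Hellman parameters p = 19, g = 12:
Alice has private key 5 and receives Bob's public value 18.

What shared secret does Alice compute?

Step 1: s = B^a mod p = 18^5 mod 19.
  18^1 mod 19 = 18
  18^2 mod 19 = (18 * 18) mod 19 = 1
  18^3 mod 19 = (1 * 18) mod 19 = 18
  18^4 mod 19 = (18 * 18) mod 19 = 1
  18^5 mod 19 = (1 * 18) mod 19 = 18
Result: shared secret = 18.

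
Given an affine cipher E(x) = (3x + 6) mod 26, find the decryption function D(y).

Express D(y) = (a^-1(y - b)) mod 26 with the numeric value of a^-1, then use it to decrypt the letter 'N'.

Step 1: Find a^-1, the modular inverse of 3 mod 26.
Step 2: We need 3 * a^-1 = 1 (mod 26).
Step 3: 3 * 9 = 27 = 1 * 26 + 1, so a^-1 = 9.
Step 4: D(y) = 9(y - 6) mod 26.
Step 5: Apply to 'N' (y = 13): D(13) = 9 * (13 - 6) mod 26 = 9 * 7 mod 26 = 11 -> 'L'.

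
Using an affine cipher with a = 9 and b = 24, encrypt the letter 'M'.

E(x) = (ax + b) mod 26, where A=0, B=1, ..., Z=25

Step 1: Convert 'M' to number: x = 12.
Step 2: E(12) = (9 * 12 + 24) mod 26 = 132 mod 26 = 2.
Step 3: Convert 2 back to letter: C.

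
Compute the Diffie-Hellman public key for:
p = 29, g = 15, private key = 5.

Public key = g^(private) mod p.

Step 1: A = g^a mod p = 15^5 mod 29.
  15^1 mod 29 = 15
  15^2 mod 29 = (15 * 15) mod 29 = 22
  15^3 mod 29 = (22 * 15) mod 29 = 11
  15^4 mod 29 = (11 * 15) mod 29 = 20
  15^5 mod 29 = (20 * 15) mod 29 = 10
Result: A = 10.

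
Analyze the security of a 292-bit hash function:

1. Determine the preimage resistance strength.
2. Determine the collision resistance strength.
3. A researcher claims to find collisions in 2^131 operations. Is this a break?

Step 1: Preimage resistance requires brute-force of 2^292 operations.
Step 2: Collision resistance (birthday bound) = 2^(292/2) = 2^146.
Step 3: The claimed attack costs 2^131 operations.
Step 4: Since 2^131 < 2^146, the claimed attack beats the generic birthday bound, so collision resistance is broken.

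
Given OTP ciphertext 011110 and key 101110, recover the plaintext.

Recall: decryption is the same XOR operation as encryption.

Step 1: XOR ciphertext with key:
  Ciphertext: 011110
  Key:        101110
  XOR:        110000
Step 2: Plaintext = 110000 = 48 in decimal.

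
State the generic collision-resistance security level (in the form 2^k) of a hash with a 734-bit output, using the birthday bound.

Step 1: The birthday paradox gives collision probability ~50% after sqrt(2^n) = 2^(n/2) hashes.
Step 2: For 734-bit output: 2^(734/2) = 2^367.
Step 3: Approximately 2^367 hash computations needed.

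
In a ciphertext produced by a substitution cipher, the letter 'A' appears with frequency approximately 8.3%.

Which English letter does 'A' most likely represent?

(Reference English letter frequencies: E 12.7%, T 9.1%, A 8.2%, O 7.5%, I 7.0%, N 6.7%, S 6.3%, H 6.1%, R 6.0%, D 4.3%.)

Step 1: The observed frequency is 8.3%.
Step 2: Compare with English frequencies:
  E: 12.7% (difference: 4.4%)
  T: 9.1% (difference: 0.8%)
  A: 8.2% (difference: 0.1%) <-- closest
  O: 7.5% (difference: 0.8%)
  I: 7.0% (difference: 1.3%)
  N: 6.7% (difference: 1.6%)
  S: 6.3% (difference: 2.0%)
  H: 6.1% (difference: 2.2%)
  R: 6.0% (difference: 2.3%)
  D: 4.3% (difference: 4.0%)
Step 3: 'A' most likely represents 'A' (frequency 8.2%).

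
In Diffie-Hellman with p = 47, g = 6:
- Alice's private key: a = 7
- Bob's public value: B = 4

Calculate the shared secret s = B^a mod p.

Step 1: s = B^a mod p = 4^7 mod 47.
  4^1 mod 47 = 4
  4^2 mod 47 = (4 * 4) mod 47 = 16
  4^3 mod 47 = (16 * 4) mod 47 = 17
  4^4 mod 47 = (17 * 4) mod 47 = 21
  4^5 mod 47 = (21 * 4) mod 47 = 37
  4^6 mod 47 = (37 * 4) mod 47 = 7
  4^7 mod 47 = (7 * 4) mod 47 = 28
Result: shared secret = 28.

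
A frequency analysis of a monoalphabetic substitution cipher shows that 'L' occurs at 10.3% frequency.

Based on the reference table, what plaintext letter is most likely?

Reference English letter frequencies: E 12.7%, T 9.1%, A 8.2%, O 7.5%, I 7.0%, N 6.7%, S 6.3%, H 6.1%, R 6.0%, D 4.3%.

Step 1: The observed frequency is 10.3%.
Step 2: Compare with English frequencies:
  E: 12.7% (difference: 2.4%)
  T: 9.1% (difference: 1.2%) <-- closest
  A: 8.2% (difference: 2.1%)
  O: 7.5% (difference: 2.8%)
  I: 7.0% (difference: 3.3%)
  N: 6.7% (difference: 3.6%)
  S: 6.3% (difference: 4.0%)
  H: 6.1% (difference: 4.2%)
  R: 6.0% (difference: 4.3%)
  D: 4.3% (difference: 6.0%)
Step 3: 'L' most likely represents 'T' (frequency 9.1%).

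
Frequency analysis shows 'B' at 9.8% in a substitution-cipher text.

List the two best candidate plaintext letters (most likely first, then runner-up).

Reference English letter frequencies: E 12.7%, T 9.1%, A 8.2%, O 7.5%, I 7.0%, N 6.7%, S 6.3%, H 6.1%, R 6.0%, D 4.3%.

Step 1: Observed frequency of 'B' is 9.8%.
Step 2: Compute distances to each reference frequency and sort:
  T (9.1%): difference = 0.7% <-- BEST
  A (8.2%): difference = 1.6% <-- RUNNER-UP
  O (7.5%): difference = 2.3%
  I (7.0%): difference = 2.8%
  E (12.7%): difference = 2.9%
Step 3: Most likely is 'T' (9.1%, diff 0.7%); second most likely is 'A' (8.2%, diff 1.6%).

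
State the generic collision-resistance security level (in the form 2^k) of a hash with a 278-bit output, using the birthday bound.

Step 1: The birthday paradox gives collision probability ~50% after sqrt(2^n) = 2^(n/2) hashes.
Step 2: For 278-bit output: 2^(278/2) = 2^139.
Step 3: Approximately 2^139 hash computations needed.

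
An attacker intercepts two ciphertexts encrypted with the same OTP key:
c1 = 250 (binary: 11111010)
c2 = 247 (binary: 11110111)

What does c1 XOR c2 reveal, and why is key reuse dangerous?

Step 1: c1 XOR c2 = (m1 XOR k) XOR (m2 XOR k).
Step 2: By XOR associativity/commutativity: = m1 XOR m2 XOR k XOR k = m1 XOR m2.
Step 3: 11111010 XOR 11110111 = 00001101 = 13.
Step 4: The key cancels out! An attacker learns m1 XOR m2 = 13, revealing the relationship between plaintexts.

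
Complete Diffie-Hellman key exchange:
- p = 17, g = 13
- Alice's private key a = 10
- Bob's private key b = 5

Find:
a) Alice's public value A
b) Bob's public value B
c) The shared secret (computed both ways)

Step 1: A = g^a mod p = 13^10 mod 17 = 16.
Step 2: B = g^b mod p = 13^5 mod 17 = 13.
Step 3: Alice computes s = B^a mod p = 13^10 mod 17 = 16.
Step 4: Bob computes s = A^b mod p = 16^5 mod 17 = 16.
Both sides agree: shared secret = 16.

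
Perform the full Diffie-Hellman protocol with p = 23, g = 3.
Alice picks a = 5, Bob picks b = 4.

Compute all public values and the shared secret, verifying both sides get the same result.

Step 1: A = g^a mod p = 3^5 mod 23 = 13.
Step 2: B = g^b mod p = 3^4 mod 23 = 12.
Step 3: Alice computes s = B^a mod p = 12^5 mod 23 = 18.
Step 4: Bob computes s = A^b mod p = 13^4 mod 23 = 18.
Both sides agree: shared secret = 18.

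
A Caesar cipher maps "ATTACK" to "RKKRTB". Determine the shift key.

Step 1: Compare first letters: A (position 0) -> R (position 17).
Step 2: Shift = (17 - 0) mod 26 = 17.
The shift value is 17.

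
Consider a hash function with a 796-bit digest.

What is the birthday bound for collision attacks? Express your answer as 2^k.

Step 1: The birthday paradox gives collision probability ~50% after sqrt(2^n) = 2^(n/2) hashes.
Step 2: For 796-bit output: 2^(796/2) = 2^398.
Step 3: Approximately 2^398 hash computations needed.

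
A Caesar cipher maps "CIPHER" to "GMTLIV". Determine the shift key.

Step 1: Compare first letters: C (position 2) -> G (position 6).
Step 2: Shift = (6 - 2) mod 26 = 4.
The shift value is 4.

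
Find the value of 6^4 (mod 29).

Step 1: Compute 6^4 mod 29 step by step, reducing modulo 29 at each step.
  6^1 mod 29 = 6
  6^2 mod 29 = (6 * 6) mod 29 = 7
  6^3 mod 29 = (7 * 6) mod 29 = 13
  6^4 mod 29 = (13 * 6) mod 29 = 20
Step 2: Result = 20.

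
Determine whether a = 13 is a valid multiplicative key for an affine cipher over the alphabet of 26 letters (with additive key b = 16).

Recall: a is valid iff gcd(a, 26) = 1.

Step 1: Compute gcd(13, 26).
Step 2: gcd(13, 26) = 13.
Since gcd = 13 != 1, 13 shares a common factor with 26, so it cannot be used.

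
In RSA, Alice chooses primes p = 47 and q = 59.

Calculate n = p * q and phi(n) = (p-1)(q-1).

Step 1: n = p * q = 47 * 59 = 2773.
Step 2: phi(n) = (p-1)(q-1) = 46 * 58 = 2668.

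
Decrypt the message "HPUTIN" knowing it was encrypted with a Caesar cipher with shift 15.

Step 1: Reverse the shift by subtracting 15 from each letter position.
  H (position 7) -> position (7-15) mod 26 = 18 -> S
  P (position 15) -> position (15-15) mod 26 = 0 -> A
  U (position 20) -> position (20-15) mod 26 = 5 -> F
  T (position 19) -> position (19-15) mod 26 = 4 -> E
  I (position 8) -> position (8-15) mod 26 = 19 -> T
  N (position 13) -> position (13-15) mod 26 = 24 -> Y
Decrypted message: SAFETY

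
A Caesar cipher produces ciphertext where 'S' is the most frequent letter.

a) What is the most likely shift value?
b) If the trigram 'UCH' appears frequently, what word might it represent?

Step 1: In English, 'E' is the most frequent letter (12.7%).
Step 2: The most frequent ciphertext letter is 'S' (position 18).
Step 3: Shift = (18 - 4) mod 26 = 14.
Step 4: Decrypt 'UCH' by shifting back 14:
  U -> G
  C -> O
  H -> T
Step 5: 'UCH' decrypts to 'GOT'.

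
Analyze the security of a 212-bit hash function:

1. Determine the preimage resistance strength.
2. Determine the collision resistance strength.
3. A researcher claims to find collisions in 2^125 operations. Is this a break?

Step 1: Preimage resistance requires brute-force of 2^212 operations.
Step 2: Collision resistance (birthday bound) = 2^(212/2) = 2^106.
Step 3: The claimed attack costs 2^125 operations.
Step 4: Since 2^125 >= 2^106, the claimed attack is no faster than the generic birthday attack, so this does not break collision resistance.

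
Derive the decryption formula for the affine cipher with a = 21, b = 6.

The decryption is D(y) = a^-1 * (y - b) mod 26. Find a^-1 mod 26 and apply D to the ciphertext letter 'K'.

Step 1: Find a^-1, the modular inverse of 21 mod 26.
Step 2: We need 21 * a^-1 = 1 (mod 26).
Step 3: 21 * 5 = 105 = 4 * 26 + 1, so a^-1 = 5.
Step 4: D(y) = 5(y - 6) mod 26.
Step 5: Apply to 'K' (y = 10): D(10) = 5 * (10 - 6) mod 26 = 5 * 4 mod 26 = 20 -> 'U'.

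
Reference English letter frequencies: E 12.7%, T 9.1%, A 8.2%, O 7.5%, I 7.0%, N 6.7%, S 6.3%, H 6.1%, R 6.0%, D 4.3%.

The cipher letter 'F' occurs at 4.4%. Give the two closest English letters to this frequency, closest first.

Step 1: Observed frequency of 'F' is 4.4%.
Step 2: Compute distances to each reference frequency and sort:
  D (4.3%): difference = 0.1% <-- BEST
  R (6.0%): difference = 1.6% <-- RUNNER-UP
  H (6.1%): difference = 1.7%
  S (6.3%): difference = 1.9%
  N (6.7%): difference = 2.3%
Step 3: Most likely is 'D' (4.3%, diff 0.1%); second most likely is 'R' (6.0%, diff 1.6%).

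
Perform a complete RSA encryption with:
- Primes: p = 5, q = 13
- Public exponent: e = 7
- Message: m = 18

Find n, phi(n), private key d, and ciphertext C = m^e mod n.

Step 1: n = 5 * 13 = 65.
Step 2: phi(n) = (5-1)(13-1) = 4 * 12 = 48.
Step 3: Find d = 7^(-1) mod 48 = 7.
  Verify: 7 * 7 = 49 = 1 (mod 48).
Step 4: C = 18^7 mod 65 = 47.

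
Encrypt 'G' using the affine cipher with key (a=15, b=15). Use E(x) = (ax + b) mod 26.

Step 1: Convert 'G' to number: x = 6.
Step 2: E(6) = (15 * 6 + 15) mod 26 = 105 mod 26 = 1.
Step 3: Convert 1 back to letter: B.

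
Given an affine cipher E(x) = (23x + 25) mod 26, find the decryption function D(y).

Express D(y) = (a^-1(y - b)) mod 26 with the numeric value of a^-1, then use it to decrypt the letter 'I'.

Step 1: Find a^-1, the modular inverse of 23 mod 26.
Step 2: We need 23 * a^-1 = 1 (mod 26).
Step 3: 23 * 17 = 391 = 15 * 26 + 1, so a^-1 = 17.
Step 4: D(y) = 17(y - 25) mod 26.
Step 5: Apply to 'I' (y = 8): D(8) = 17 * (8 - 25) mod 26 = 17 * -17 mod 26 = 23 -> 'X'.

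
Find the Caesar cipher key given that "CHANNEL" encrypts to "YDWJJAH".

Step 1: Compare first letters: C (position 2) -> Y (position 24).
Step 2: Shift = (24 - 2) mod 26 = 22.
The shift value is 22.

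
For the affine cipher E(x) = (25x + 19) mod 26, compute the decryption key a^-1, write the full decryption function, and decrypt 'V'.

Step 1: Find a^-1, the modular inverse of 25 mod 26.
Step 2: We need 25 * a^-1 = 1 (mod 26).
Step 3: 25 * 25 = 625 = 24 * 26 + 1, so a^-1 = 25.
Step 4: D(y) = 25(y - 19) mod 26.
Step 5: Apply to 'V' (y = 21): D(21) = 25 * (21 - 19) mod 26 = 25 * 2 mod 26 = 24 -> 'Y'.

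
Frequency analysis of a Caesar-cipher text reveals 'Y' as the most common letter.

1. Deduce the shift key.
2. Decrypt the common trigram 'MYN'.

Step 1: In English, 'E' is the most frequent letter (12.7%).
Step 2: The most frequent ciphertext letter is 'Y' (position 24).
Step 3: Shift = (24 - 4) mod 26 = 20.
Step 4: Decrypt 'MYN' by shifting back 20:
  M -> S
  Y -> E
  N -> T
Step 5: 'MYN' decrypts to 'SET'.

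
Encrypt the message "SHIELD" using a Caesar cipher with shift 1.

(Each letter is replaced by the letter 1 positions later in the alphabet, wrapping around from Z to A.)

Step 1: For each letter, shift forward by 1 positions (mod 26).
  S (position 18) -> position (18+1) mod 26 = 19 -> T
  H (position 7) -> position (7+1) mod 26 = 8 -> I
  I (position 8) -> position (8+1) mod 26 = 9 -> J
  E (position 4) -> position (4+1) mod 26 = 5 -> F
  L (position 11) -> position (11+1) mod 26 = 12 -> M
  D (position 3) -> position (3+1) mod 26 = 4 -> E
Result: TIJFME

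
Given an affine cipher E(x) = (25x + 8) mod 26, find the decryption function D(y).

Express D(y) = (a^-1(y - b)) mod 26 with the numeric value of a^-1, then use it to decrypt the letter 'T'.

Step 1: Find a^-1, the modular inverse of 25 mod 26.
Step 2: We need 25 * a^-1 = 1 (mod 26).
Step 3: 25 * 25 = 625 = 24 * 26 + 1, so a^-1 = 25.
Step 4: D(y) = 25(y - 8) mod 26.
Step 5: Apply to 'T' (y = 19): D(19) = 25 * (19 - 8) mod 26 = 25 * 11 mod 26 = 15 -> 'P'.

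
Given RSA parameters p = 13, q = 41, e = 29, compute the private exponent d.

Step 1: n = 13 * 41 = 533.
Step 2: phi(n) = 12 * 40 = 480.
Step 3: Find d such that 29 * d = 1 (mod 480).
Step 4: d = 29^(-1) mod 480 = 149.
Verification: 29 * 149 = 4321 = 9 * 480 + 1.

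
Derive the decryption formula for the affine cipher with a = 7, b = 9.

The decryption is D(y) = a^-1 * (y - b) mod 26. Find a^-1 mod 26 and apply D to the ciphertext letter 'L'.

Step 1: Find a^-1, the modular inverse of 7 mod 26.
Step 2: We need 7 * a^-1 = 1 (mod 26).
Step 3: 7 * 15 = 105 = 4 * 26 + 1, so a^-1 = 15.
Step 4: D(y) = 15(y - 9) mod 26.
Step 5: Apply to 'L' (y = 11): D(11) = 15 * (11 - 9) mod 26 = 15 * 2 mod 26 = 4 -> 'E'.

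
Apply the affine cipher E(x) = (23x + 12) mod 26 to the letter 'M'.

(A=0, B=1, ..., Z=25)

Step 1: Convert 'M' to number: x = 12.
Step 2: E(12) = (23 * 12 + 12) mod 26 = 288 mod 26 = 2.
Step 3: Convert 2 back to letter: C.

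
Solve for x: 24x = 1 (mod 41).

Step 1: We need x such that 24 * x = 1 (mod 41).
Step 2: Using the extended Euclidean algorithm or trial:
  24 * 12 = 288 = 7 * 41 + 1.
Step 3: Since 288 mod 41 = 1, the inverse is x = 12.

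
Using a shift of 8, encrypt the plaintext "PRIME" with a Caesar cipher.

Step 1: For each letter, shift forward by 8 positions (mod 26).
  P (position 15) -> position (15+8) mod 26 = 23 -> X
  R (position 17) -> position (17+8) mod 26 = 25 -> Z
  I (position 8) -> position (8+8) mod 26 = 16 -> Q
  M (position 12) -> position (12+8) mod 26 = 20 -> U
  E (position 4) -> position (4+8) mod 26 = 12 -> M
Result: XZQUM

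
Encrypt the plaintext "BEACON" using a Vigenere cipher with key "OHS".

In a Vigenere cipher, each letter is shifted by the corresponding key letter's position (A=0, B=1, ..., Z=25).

Step 1: Repeat key to match plaintext length:
  Plaintext: BEACON
  Key:       OHSOHS
Step 2: Encrypt each letter:
  B(1) + O(14) = (1+14) mod 26 = 15 = P
  E(4) + H(7) = (4+7) mod 26 = 11 = L
  A(0) + S(18) = (0+18) mod 26 = 18 = S
  C(2) + O(14) = (2+14) mod 26 = 16 = Q
  O(14) + H(7) = (14+7) mod 26 = 21 = V
  N(13) + S(18) = (13+18) mod 26 = 5 = F
Ciphertext: PLSQVF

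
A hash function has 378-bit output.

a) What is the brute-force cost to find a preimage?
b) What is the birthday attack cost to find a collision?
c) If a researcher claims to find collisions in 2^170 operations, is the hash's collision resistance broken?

Step 1: Preimage resistance requires brute-force of 2^378 operations.
Step 2: Collision resistance (birthday bound) = 2^(378/2) = 2^189.
Step 3: The claimed attack costs 2^170 operations.
Step 4: Since 2^170 < 2^189, the claimed attack beats the generic birthday bound, so collision resistance is broken.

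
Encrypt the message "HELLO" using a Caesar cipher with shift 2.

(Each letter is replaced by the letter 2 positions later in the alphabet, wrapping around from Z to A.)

Step 1: For each letter, shift forward by 2 positions (mod 26).
  H (position 7) -> position (7+2) mod 26 = 9 -> J
  E (position 4) -> position (4+2) mod 26 = 6 -> G
  L (position 11) -> position (11+2) mod 26 = 13 -> N
  L (position 11) -> position (11+2) mod 26 = 13 -> N
  O (position 14) -> position (14+2) mod 26 = 16 -> Q
Result: JGNNQ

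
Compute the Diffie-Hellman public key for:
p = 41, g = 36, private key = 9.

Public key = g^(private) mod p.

Step 1: A = g^a mod p = 36^9 mod 41.
  36^1 mod 41 = 36
  36^2 mod 41 = (36 * 36) mod 41 = 25
  36^3 mod 41 = (25 * 36) mod 41 = 39
  36^4 mod 41 = (39 * 36) mod 41 = 10
  36^5 mod 41 = (10 * 36) mod 41 = 32
  36^6 mod 41 = (32 * 36) mod 41 = 4
  36^7 mod 41 = (4 * 36) mod 41 = 21
  36^8 mod 41 = (21 * 36) mod 41 = 18
  36^9 mod 41 = (18 * 36) mod 41 = 33
Result: A = 33.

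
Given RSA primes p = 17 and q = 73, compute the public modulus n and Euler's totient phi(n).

Step 1: n = p * q = 17 * 73 = 1241.
Step 2: phi(n) = (p-1)(q-1) = 16 * 72 = 1152.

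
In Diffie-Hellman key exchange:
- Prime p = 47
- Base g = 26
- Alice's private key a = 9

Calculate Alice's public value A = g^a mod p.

Step 1: A = g^a mod p = 26^9 mod 47.
  26^1 mod 47 = 26
  26^2 mod 47 = (26 * 26) mod 47 = 18
  26^3 mod 47 = (18 * 26) mod 47 = 45
  26^4 mod 47 = (45 * 26) mod 47 = 42
  26^5 mod 47 = (42 * 26) mod 47 = 11
  26^6 mod 47 = (11 * 26) mod 47 = 4
  26^7 mod 47 = (4 * 26) mod 47 = 10
  26^8 mod 47 = (10 * 26) mod 47 = 25
  26^9 mod 47 = (25 * 26) mod 47 = 39
Result: A = 39.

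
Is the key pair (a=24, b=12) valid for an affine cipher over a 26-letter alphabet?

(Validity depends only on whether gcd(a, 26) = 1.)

Step 1: Compute gcd(24, 26).
Step 2: gcd(24, 26) = 2.
Since gcd = 2 != 1, 24 shares a common factor with 26, so it cannot be used.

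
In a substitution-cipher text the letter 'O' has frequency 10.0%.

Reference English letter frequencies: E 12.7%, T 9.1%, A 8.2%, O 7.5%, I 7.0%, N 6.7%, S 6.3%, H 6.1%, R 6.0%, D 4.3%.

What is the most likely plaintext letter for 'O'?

Step 1: The observed frequency is 10.0%.
Step 2: Compare with English frequencies:
  E: 12.7% (difference: 2.7%)
  T: 9.1% (difference: 0.9%) <-- closest
  A: 8.2% (difference: 1.8%)
  O: 7.5% (difference: 2.5%)
  I: 7.0% (difference: 3.0%)
  N: 6.7% (difference: 3.3%)
  S: 6.3% (difference: 3.7%)
  H: 6.1% (difference: 3.9%)
  R: 6.0% (difference: 4.0%)
  D: 4.3% (difference: 5.7%)
Step 3: 'O' most likely represents 'T' (frequency 9.1%).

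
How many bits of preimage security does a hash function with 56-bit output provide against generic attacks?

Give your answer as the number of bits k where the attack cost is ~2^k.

Step 1: The hash has a 56-bit output.
Step 2: Preimage resistance means: given a digest h(x), it should be infeasible to find any input that hashes to it.
With a 56-bit output there are 2^56 possible digests, so a generic brute-force preimage search costs about 2^56 evaluations.
Step 3: Security level = 56 bits.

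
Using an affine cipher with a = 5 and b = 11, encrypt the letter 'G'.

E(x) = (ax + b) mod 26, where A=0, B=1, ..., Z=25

Step 1: Convert 'G' to number: x = 6.
Step 2: E(6) = (5 * 6 + 11) mod 26 = 41 mod 26 = 15.
Step 3: Convert 15 back to letter: P.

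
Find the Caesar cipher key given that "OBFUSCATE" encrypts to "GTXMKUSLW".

Step 1: Compare first letters: O (position 14) -> G (position 6).
Step 2: Shift = (6 - 14) mod 26 = 18.
The shift value is 18.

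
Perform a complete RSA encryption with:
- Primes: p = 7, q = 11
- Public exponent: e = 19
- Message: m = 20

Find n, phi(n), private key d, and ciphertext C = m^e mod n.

Step 1: n = 7 * 11 = 77.
Step 2: phi(n) = (7-1)(11-1) = 6 * 10 = 60.
Step 3: Find d = 19^(-1) mod 60 = 19.
  Verify: 19 * 19 = 361 = 1 (mod 60).
Step 4: C = 20^19 mod 77 = 27.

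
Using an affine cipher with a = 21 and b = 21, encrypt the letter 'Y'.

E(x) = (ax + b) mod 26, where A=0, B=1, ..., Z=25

Step 1: Convert 'Y' to number: x = 24.
Step 2: E(24) = (21 * 24 + 21) mod 26 = 525 mod 26 = 5.
Step 3: Convert 5 back to letter: F.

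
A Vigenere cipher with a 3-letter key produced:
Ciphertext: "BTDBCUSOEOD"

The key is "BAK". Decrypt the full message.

Step 1: Key 'BAK' has length 3. Extended key: BAKBAKBAKBA
Step 2: Decrypt each position:
  B(1) - B(1) = 0 = A
  T(19) - A(0) = 19 = T
  D(3) - K(10) = 19 = T
  B(1) - B(1) = 0 = A
  C(2) - A(0) = 2 = C
  U(20) - K(10) = 10 = K
  S(18) - B(1) = 17 = R
  O(14) - A(0) = 14 = O
  E(4) - K(10) = 20 = U
  O(14) - B(1) = 13 = N
  D(3) - A(0) = 3 = D
Plaintext: ATTACKROUND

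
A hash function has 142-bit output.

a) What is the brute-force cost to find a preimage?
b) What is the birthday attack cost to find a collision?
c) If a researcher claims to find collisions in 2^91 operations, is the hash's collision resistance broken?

Step 1: Preimage resistance requires brute-force of 2^142 operations.
Step 2: Collision resistance (birthday bound) = 2^(142/2) = 2^71.
Step 3: The claimed attack costs 2^91 operations.
Step 4: Since 2^91 >= 2^71, the claimed attack is no faster than the generic birthday attack, so this does not break collision resistance.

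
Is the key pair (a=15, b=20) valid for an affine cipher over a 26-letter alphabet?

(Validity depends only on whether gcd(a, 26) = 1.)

Step 1: Compute gcd(15, 26).
Step 2: gcd(15, 26) = 1.
Since gcd = 1, 15 is coprime with 26, so it is a valid key.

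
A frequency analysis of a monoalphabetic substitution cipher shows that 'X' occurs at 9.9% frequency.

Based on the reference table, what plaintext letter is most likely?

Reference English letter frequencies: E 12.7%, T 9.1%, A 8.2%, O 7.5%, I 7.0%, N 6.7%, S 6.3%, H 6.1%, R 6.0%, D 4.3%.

Step 1: The observed frequency is 9.9%.
Step 2: Compare with English frequencies:
  E: 12.7% (difference: 2.8%)
  T: 9.1% (difference: 0.8%) <-- closest
  A: 8.2% (difference: 1.7%)
  O: 7.5% (difference: 2.4%)
  I: 7.0% (difference: 2.9%)
  N: 6.7% (difference: 3.2%)
  S: 6.3% (difference: 3.6%)
  H: 6.1% (difference: 3.8%)
  R: 6.0% (difference: 3.9%)
  D: 4.3% (difference: 5.6%)
Step 3: 'X' most likely represents 'T' (frequency 9.1%).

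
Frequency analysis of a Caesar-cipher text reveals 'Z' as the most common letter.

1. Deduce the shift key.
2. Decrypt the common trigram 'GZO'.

Step 1: In English, 'E' is the most frequent letter (12.7%).
Step 2: The most frequent ciphertext letter is 'Z' (position 25).
Step 3: Shift = (25 - 4) mod 26 = 21.
Step 4: Decrypt 'GZO' by shifting back 21:
  G -> L
  Z -> E
  O -> T
Step 5: 'GZO' decrypts to 'LET'.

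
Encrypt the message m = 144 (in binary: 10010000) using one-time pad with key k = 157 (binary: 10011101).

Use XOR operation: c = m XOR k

Step 1: Write out the XOR operation bit by bit:
  Message: 10010000
  Key:     10011101
  XOR:     00001101
Step 2: Convert to decimal: 00001101 = 13.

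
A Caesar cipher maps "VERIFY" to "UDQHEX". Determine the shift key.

Step 1: Compare first letters: V (position 21) -> U (position 20).
Step 2: Shift = (20 - 21) mod 26 = 25.
The shift value is 25.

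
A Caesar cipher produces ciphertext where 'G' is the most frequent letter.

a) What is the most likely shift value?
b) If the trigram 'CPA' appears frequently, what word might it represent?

Step 1: In English, 'E' is the most frequent letter (12.7%).
Step 2: The most frequent ciphertext letter is 'G' (position 6).
Step 3: Shift = (6 - 4) mod 26 = 2.
Step 4: Decrypt 'CPA' by shifting back 2:
  C -> A
  P -> N
  A -> Y
Step 5: 'CPA' decrypts to 'ANY'.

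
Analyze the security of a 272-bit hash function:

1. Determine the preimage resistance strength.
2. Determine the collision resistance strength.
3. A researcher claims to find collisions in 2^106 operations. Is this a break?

Step 1: Preimage resistance requires brute-force of 2^272 operations.
Step 2: Collision resistance (birthday bound) = 2^(272/2) = 2^136.
Step 3: The claimed attack costs 2^106 operations.
Step 4: Since 2^106 < 2^136, the claimed attack beats the generic birthday bound, so collision resistance is broken.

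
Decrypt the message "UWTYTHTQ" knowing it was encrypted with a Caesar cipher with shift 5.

Step 1: Reverse the shift by subtracting 5 from each letter position.
  U (position 20) -> position (20-5) mod 26 = 15 -> P
  W (position 22) -> position (22-5) mod 26 = 17 -> R
  T (position 19) -> position (19-5) mod 26 = 14 -> O
  Y (position 24) -> position (24-5) mod 26 = 19 -> T
  T (position 19) -> position (19-5) mod 26 = 14 -> O
  H (position 7) -> position (7-5) mod 26 = 2 -> C
  T (position 19) -> position (19-5) mod 26 = 14 -> O
  Q (position 16) -> position (16-5) mod 26 = 11 -> L
Decrypted message: PROTOCOL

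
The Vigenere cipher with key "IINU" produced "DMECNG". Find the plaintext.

Step 1: Extend key: IINUII
Step 2: Decrypt each letter (c - k) mod 26:
  D(3) - I(8) = (3-8) mod 26 = 21 = V
  M(12) - I(8) = (12-8) mod 26 = 4 = E
  E(4) - N(13) = (4-13) mod 26 = 17 = R
  C(2) - U(20) = (2-20) mod 26 = 8 = I
  N(13) - I(8) = (13-8) mod 26 = 5 = F
  G(6) - I(8) = (6-8) mod 26 = 24 = Y
Plaintext: VERIFY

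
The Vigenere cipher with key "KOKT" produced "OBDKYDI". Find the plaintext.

Step 1: Extend key: KOKTKOK
Step 2: Decrypt each letter (c - k) mod 26:
  O(14) - K(10) = (14-10) mod 26 = 4 = E
  B(1) - O(14) = (1-14) mod 26 = 13 = N
  D(3) - K(10) = (3-10) mod 26 = 19 = T
  K(10) - T(19) = (10-19) mod 26 = 17 = R
  Y(24) - K(10) = (24-10) mod 26 = 14 = O
  D(3) - O(14) = (3-14) mod 26 = 15 = P
  I(8) - K(10) = (8-10) mod 26 = 24 = Y
Plaintext: ENTROPY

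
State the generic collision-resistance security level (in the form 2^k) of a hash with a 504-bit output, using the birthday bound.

Step 1: The birthday paradox gives collision probability ~50% after sqrt(2^n) = 2^(n/2) hashes.
Step 2: For 504-bit output: 2^(504/2) = 2^252.
Step 3: Approximately 2^252 hash computations needed.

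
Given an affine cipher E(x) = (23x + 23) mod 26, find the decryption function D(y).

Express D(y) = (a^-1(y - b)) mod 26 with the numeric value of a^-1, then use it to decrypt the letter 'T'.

Step 1: Find a^-1, the modular inverse of 23 mod 26.
Step 2: We need 23 * a^-1 = 1 (mod 26).
Step 3: 23 * 17 = 391 = 15 * 26 + 1, so a^-1 = 17.
Step 4: D(y) = 17(y - 23) mod 26.
Step 5: Apply to 'T' (y = 19): D(19) = 17 * (19 - 23) mod 26 = 17 * -4 mod 26 = 10 -> 'K'.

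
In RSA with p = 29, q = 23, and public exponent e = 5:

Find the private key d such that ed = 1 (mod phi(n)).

Step 1: n = 29 * 23 = 667.
Step 2: phi(n) = 28 * 22 = 616.
Step 3: Find d such that 5 * d = 1 (mod 616).
Step 4: d = 5^(-1) mod 616 = 493.
Verification: 5 * 493 = 2465 = 4 * 616 + 1.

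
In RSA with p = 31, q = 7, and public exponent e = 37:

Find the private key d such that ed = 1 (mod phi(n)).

Step 1: n = 31 * 7 = 217.
Step 2: phi(n) = 30 * 6 = 180.
Step 3: Find d such that 37 * d = 1 (mod 180).
Step 4: d = 37^(-1) mod 180 = 73.
Verification: 37 * 73 = 2701 = 15 * 180 + 1.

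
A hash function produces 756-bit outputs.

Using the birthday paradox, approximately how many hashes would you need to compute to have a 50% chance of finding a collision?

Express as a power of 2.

Step 1: The birthday paradox gives collision probability ~50% after sqrt(2^n) = 2^(n/2) hashes.
Step 2: For 756-bit output: 2^(756/2) = 2^378.
Step 3: Approximately 2^378 hash computations needed.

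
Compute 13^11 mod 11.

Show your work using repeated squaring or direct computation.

Step 1: Compute 13^11 mod 11 step by step, reducing modulo 11 at each step.
  13^1 mod 11 = 2
  13^2 mod 11 = (2 * 13) mod 11 = 4
  13^3 mod 11 = (4 * 13) mod 11 = 8
  13^4 mod 11 = (8 * 13) mod 11 = 5
  13^5 mod 11 = (5 * 13) mod 11 = 10
  13^6 mod 11 = (10 * 13) mod 11 = 9
  13^7 mod 11 = (9 * 13) mod 11 = 7
  13^8 mod 11 = (7 * 13) mod 11 = 3
  13^9 mod 11 = (3 * 13) mod 11 = 6
  13^10 mod 11 = (6 * 13) mod 11 = 1
  13^11 mod 11 = (1 * 13) mod 11 = 2
Step 2: Result = 2.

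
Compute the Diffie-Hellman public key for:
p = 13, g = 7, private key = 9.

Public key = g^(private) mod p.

Step 1: A = g^a mod p = 7^9 mod 13.
  7^1 mod 13 = 7
  7^2 mod 13 = (7 * 7) mod 13 = 10
  7^3 mod 13 = (10 * 7) mod 13 = 5
  7^4 mod 13 = (5 * 7) mod 13 = 9
  7^5 mod 13 = (9 * 7) mod 13 = 11
  7^6 mod 13 = (11 * 7) mod 13 = 12
  7^7 mod 13 = (12 * 7) mod 13 = 6
  7^8 mod 13 = (6 * 7) mod 13 = 3
  7^9 mod 13 = (3 * 7) mod 13 = 8
Result: A = 8.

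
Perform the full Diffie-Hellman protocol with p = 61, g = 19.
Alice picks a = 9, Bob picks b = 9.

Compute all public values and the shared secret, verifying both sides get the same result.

Step 1: A = g^a mod p = 19^9 mod 61 = 41.
Step 2: B = g^b mod p = 19^9 mod 61 = 41.
Step 3: Alice computes s = B^a mod p = 41^9 mod 61 = 3.
Step 4: Bob computes s = A^b mod p = 41^9 mod 61 = 3.
Both sides agree: shared secret = 3.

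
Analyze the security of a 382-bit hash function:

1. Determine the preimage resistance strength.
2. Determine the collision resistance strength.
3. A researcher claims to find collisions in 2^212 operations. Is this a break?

Step 1: Preimage resistance requires brute-force of 2^382 operations.
Step 2: Collision resistance (birthday bound) = 2^(382/2) = 2^191.
Step 3: The claimed attack costs 2^212 operations.
Step 4: Since 2^212 >= 2^191, the claimed attack is no faster than the generic birthday attack, so this does not break collision resistance.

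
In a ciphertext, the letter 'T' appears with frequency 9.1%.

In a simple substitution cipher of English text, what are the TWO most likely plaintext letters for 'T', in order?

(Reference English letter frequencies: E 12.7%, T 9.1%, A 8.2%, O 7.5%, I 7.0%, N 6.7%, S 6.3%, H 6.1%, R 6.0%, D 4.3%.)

Step 1: Observed frequency of 'T' is 9.1%.
Step 2: Compute distances to each reference frequency and sort:
  T (9.1%): difference = 0.0% <-- BEST
  A (8.2%): difference = 0.9% <-- RUNNER-UP
  O (7.5%): difference = 1.6%
  I (7.0%): difference = 2.1%
  N (6.7%): difference = 2.4%
Step 3: Most likely is 'T' (9.1%, diff 0.0%); second most likely is 'A' (8.2%, diff 0.9%).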